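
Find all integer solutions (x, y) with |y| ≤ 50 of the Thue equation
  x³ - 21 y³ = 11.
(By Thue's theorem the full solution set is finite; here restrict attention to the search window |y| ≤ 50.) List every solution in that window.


The equation is x³ - 21y³ = 11. For fixed y, x³ = 21·y³ + 11, so a solution requires the RHS to be a perfect cube.
Strategy: iterate y from -50 to 50, compute RHS = 21·y³ + 11, and check whether it is a (positive or negative) perfect cube.
Check small values of y:
  y = 0: RHS = 11 is not a perfect cube.
  y = 1: RHS = 32 is not a perfect cube.
  y = -1: RHS = -10 is not a perfect cube.
  y = 2: RHS = 179 is not a perfect cube.
  y = -2: RHS = -157 is not a perfect cube.
  y = 3: RHS = 578 is not a perfect cube.
  y = -3: RHS = -556 is not a perfect cube.
Continuing the search up to |y| = 50 finds no solutions either.
No (x, y) in the scanned range satisfies the equation.

No integer solutions with |y| ≤ 50.


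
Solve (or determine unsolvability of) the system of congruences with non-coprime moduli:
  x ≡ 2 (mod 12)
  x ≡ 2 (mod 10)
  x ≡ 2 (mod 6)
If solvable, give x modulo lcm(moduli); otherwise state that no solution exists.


Moduli 12, 10, 6 are not pairwise coprime, so CRT works modulo lcm(m_i) when all pairwise compatibility conditions hold.
Pairwise compatibility: gcd(m_i, m_j) must divide a_i - a_j for every pair.
Merge one congruence at a time:
  Start: x ≡ 2 (mod 12).
  Combine with x ≡ 2 (mod 10): gcd(12, 10) = 2; 2 - 2 = 0, which IS divisible by 2, so compatible.
    Write x = 2 + 12·t and substitute into x ≡ 2 (mod 10): 12·t ≡ 2 − 2 = 0 (mod 10).
    Divide the congruence (and modulus) by g = 2: 6·t ≡ 0 (mod 5).
    Reduce coefficients mod 5: 1·t ≡ 0 (mod 5).
    So t ≡ 0 (mod 5).
    Then x = 2 + 12·0 = 2, valid modulo lcm(12, 10) = 60: x ≡ 2 (mod 60).
  Combine with x ≡ 2 (mod 6): gcd(60, 6) = 6; 2 - 2 = 0, which IS divisible by 6, so compatible.
    Write x = 2 + 60·t and substitute into x ≡ 2 (mod 6): 60·t ≡ 2 − 2 = 0 (mod 6).
    Divide the congruence (and modulus) by g = 6: 10·t ≡ 0 (mod 1).
    Modulo 1 every t works; take t = 0.
    Then x = 2 + 60·0 = 2, valid modulo lcm(60, 6) = 60: x ≡ 2 (mod 60).
Verify: 2 mod 12 = 2, 2 mod 10 = 2, 2 mod 6 = 2.

x ≡ 2 (mod 60).


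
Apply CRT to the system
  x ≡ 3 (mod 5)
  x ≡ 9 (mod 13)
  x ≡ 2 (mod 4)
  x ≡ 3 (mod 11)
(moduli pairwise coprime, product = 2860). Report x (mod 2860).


Product of moduli M = 5 · 13 · 4 · 11 = 2860.
Merge one congruence at a time:
  Start: x ≡ 3 (mod 5).
  Combine with x ≡ 9 (mod 13); new modulus lcm = 65.
    Write x = 3 + 5·t and substitute into x ≡ 9 (mod 13): 5·t ≡ 9 − 3 = 6 (mod 13).
    The inverse of 5 mod 13 is 8 (since 5·8 = 40 = 3·13 + 1), so t ≡ 8·6 = 48 ≡ 9 (mod 13).
    Then x = 3 + 5·9 = 48, valid modulo lcm(5, 13) = 65: x ≡ 48 (mod 65).
  Combine with x ≡ 2 (mod 4); new modulus lcm = 260.
    Write x = 48 + 65·t and substitute into x ≡ 2 (mod 4): 65·t ≡ 2 − 48 = -46 (mod 4).
    Reduce coefficients mod 4: 1·t ≡ 2 (mod 4).
    So t ≡ 2 (mod 4).
    Then x = 48 + 65·2 = 178, valid modulo lcm(65, 4) = 260: x ≡ 178 (mod 260).
  Combine with x ≡ 3 (mod 11); new modulus lcm = 2860.
    Write x = 178 + 260·t and substitute into x ≡ 3 (mod 11): 260·t ≡ 3 − 178 = -175 (mod 11).
    Reduce coefficients mod 11: 7·t ≡ 1 (mod 11).
    The inverse of 7 mod 11 is 8 (since 7·8 = 56 = 5·11 + 1), so t ≡ 8·1 = 8 ≡ 8 (mod 11).
    Then x = 178 + 260·8 = 2258, valid modulo lcm(260, 11) = 2860: x ≡ 2258 (mod 2860).
Verify against each original: 2258 mod 5 = 3, 2258 mod 13 = 9, 2258 mod 4 = 2, 2258 mod 11 = 3.

x ≡ 2258 (mod 2860).


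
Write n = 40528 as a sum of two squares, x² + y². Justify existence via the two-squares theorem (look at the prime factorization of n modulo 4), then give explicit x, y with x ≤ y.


Step 1: Factor n = 40528 = 2^4 · 17 · 149.
Step 2: Check the mod-4 condition on each prime factor: 2 = 2 (special); 17 ≡ 1 (mod 4), exponent 1; 149 ≡ 1 (mod 4), exponent 1.
All primes ≡ 3 (mod 4) appear to even exponent (or don't appear), so by the two-squares theorem n IS expressible as a sum of two squares.
Step 3: Build a representation. Group n = k² · m with k = 4 and m = 17 · 149 = 2533 (a product of primes ≡ 1 (mod 4)); a representation of m scales to one of n via (k·x)² + (k·y)² = k²(x² + y²). Each prime p ≡ 1 (mod 4) is itself a sum of two squares; find a² by testing p − a² for a perfect square:
  17: 17 − 1² = 16 = 4² ⇒ 17 = 1² + 4².
  149: 149 − 1² = 148, 149 − 2² = 145, 149 − 3² = 140, 149 − 4² = 133, 149 − 5² = 124, 149 − 6² = 113, 149 − 7² = 100 = 10² ⇒ 149 = 7² + 10².
  Combine using the Brahmagupta–Fibonacci identity (a² + b²)(c² + d²) = (ac − bd)² + (ad + bc)² = (ac + bd)² + (ad − bc)²:
  17 · 149 = 2533: from (1² + 4²)(7² + 10²), take (1·7 − 4·10, 1·10 + 4·7) = (7 − 40, 10 + 28) = (-33, 38); dropping signs (only squares matter) gives (33, 38); check 33² + 38² = 1089 + 1444 = 2533 ✓.
  Scale by k = 4: (4·33, 4·38) = (132, 152).
Step 4: Order so x ≤ y and verify: 132² + 152² = 17424 + 23104 = 40528 = n. ✓

n = 40528 = 132² + 152² (one valid representation with x ≤ y).


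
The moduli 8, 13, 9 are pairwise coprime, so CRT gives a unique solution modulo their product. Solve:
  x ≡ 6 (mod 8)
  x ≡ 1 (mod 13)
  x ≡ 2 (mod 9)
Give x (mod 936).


Moduli 8, 13, 9 are pairwise coprime; by CRT there is a unique solution modulo M = 8 · 13 · 9 = 936.
Solve pairwise, accumulating the modulus:
  Start with x ≡ 6 (mod 8).
  Combine with x ≡ 1 (mod 13): since gcd(8, 13) = 1, we get a unique residue mod 104.
    Write x = 6 + 8·t and substitute into x ≡ 1 (mod 13): 8·t ≡ 1 − 6 = -5 (mod 13).
    Reduce coefficients mod 13: 8·t ≡ 8 (mod 13).
    The inverse of 8 mod 13 is 5 (since 8·5 = 40 = 3·13 + 1), so t ≡ 5·8 = 40 ≡ 1 (mod 13).
    Then x = 6 + 8·1 = 14, valid modulo lcm(8, 13) = 104: x ≡ 14 (mod 104).
  Combine with x ≡ 2 (mod 9): since gcd(104, 9) = 1, we get a unique residue mod 936.
    Write x = 14 + 104·t and substitute into x ≡ 2 (mod 9): 104·t ≡ 2 − 14 = -12 (mod 9).
    Reduce coefficients mod 9: 5·t ≡ 6 (mod 9).
    The inverse of 5 mod 9 is 2 (since 5·2 = 10 = 1·9 + 1), so t ≡ 2·6 = 12 ≡ 3 (mod 9).
    Then x = 14 + 104·3 = 326, valid modulo lcm(104, 9) = 936: x ≡ 326 (mod 936).
Verify: 326 mod 8 = 6 ✓, 326 mod 13 = 1 ✓, 326 mod 9 = 2 ✓.

x ≡ 326 (mod 936).


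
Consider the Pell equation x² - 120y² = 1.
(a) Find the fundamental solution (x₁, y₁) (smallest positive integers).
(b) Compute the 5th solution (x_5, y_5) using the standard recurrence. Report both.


Step 1: Find the fundamental solution (x₁, y₁) of x² - 120y² = 1.
  Expand √120 as a continued fraction. a₀ = ⌊√120⌋ = 10; iterate m_{k+1} = d_k·a_k − m_k, d_{k+1} = (120 − m_{k+1}²)/d_k, a_{k+1} = ⌊(a₀ + m_{k+1})/d_{k+1}⌋ (starting m₀ = 0, d₀ = 1), with convergents p_k = a_k·p_{k-1} + p_{k-2}, q_k = a_k·q_{k-1} + q_{k-2} (p₋₁ = 1, q₋₁ = 0):
  k = 0: a₀ = 10; p₀/q₀ = 10/1; p₀² − 120·q₀² = 100 − 120 = -20.
  k = 1: m = 10, d = 20, a = ⌊(10 + 10)/20⌋ = 1; p/q = (1·10 + 1)/(1·1 + 0) = 11/1; p² − 120·q² = 121 − 120 = 1.
  The first convergent with p² − 120·q² = 1 gives the fundamental solution (x₁, y₁) = (11, 1).
Step 2: Apply the recurrence (x_{n+1}, y_{n+1}) = (x₁x_n + 120y₁y_n, x₁y_n + y₁x_n) repeatedly.
  From (x_1, y_1) = (11, 1): x_2 = 11·11 + 120·1·1 = 241; y_2 = 11·1 + 1·11 = 22.
  From (x_2, y_2) = (241, 22): x_3 = 11·241 + 120·1·22 = 5291; y_3 = 11·22 + 1·241 = 483.
  From (x_3, y_3) = (5291, 483): x_4 = 11·5291 + 120·1·483 = 116161; y_4 = 11·483 + 1·5291 = 10604.
  From (x_4, y_4) = (116161, 10604): x_5 = 11·116161 + 120·1·10604 = 2550251; y_5 = 11·10604 + 1·116161 = 232805.
Step 3: Verify x_5² - 120·y_5² = 6503780163001 - 6503780163000 = 1 (should be 1). ✓

(x_1, y_1) = (11, 1); (x_5, y_5) = (2550251, 232805).


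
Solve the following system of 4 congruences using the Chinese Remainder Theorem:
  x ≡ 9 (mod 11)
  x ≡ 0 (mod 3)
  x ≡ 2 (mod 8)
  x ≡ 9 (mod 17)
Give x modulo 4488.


Product of moduli M = 11 · 3 · 8 · 17 = 4488.
Merge one congruence at a time:
  Start: x ≡ 9 (mod 11).
  Combine with x ≡ 0 (mod 3); new modulus lcm = 33.
    Write x = 9 + 11·t and substitute into x ≡ 0 (mod 3): 11·t ≡ 0 − 9 = -9 (mod 3).
    Reduce coefficients mod 3: 2·t ≡ 0 (mod 3).
    The inverse of 2 mod 3 is 2 (since 2·2 = 4 = 1·3 + 1), so t ≡ 2·0 = 0 ≡ 0 (mod 3).
    Then x = 9 + 11·0 = 9, valid modulo lcm(11, 3) = 33: x ≡ 9 (mod 33).
  Combine with x ≡ 2 (mod 8); new modulus lcm = 264.
    Write x = 9 + 33·t and substitute into x ≡ 2 (mod 8): 33·t ≡ 2 − 9 = -7 (mod 8).
    Reduce coefficients mod 8: 1·t ≡ 1 (mod 8).
    So t ≡ 1 (mod 8).
    Then x = 9 + 33·1 = 42, valid modulo lcm(33, 8) = 264: x ≡ 42 (mod 264).
  Combine with x ≡ 9 (mod 17); new modulus lcm = 4488.
    Write x = 42 + 264·t and substitute into x ≡ 9 (mod 17): 264·t ≡ 9 − 42 = -33 (mod 17).
    Reduce coefficients mod 17: 9·t ≡ 1 (mod 17).
    The inverse of 9 mod 17 is 2 (since 9·2 = 18 = 1·17 + 1), so t ≡ 2·1 = 2 ≡ 2 (mod 17).
    Then x = 42 + 264·2 = 570, valid modulo lcm(264, 17) = 4488: x ≡ 570 (mod 4488).
Verify against each original: 570 mod 11 = 9, 570 mod 3 = 0, 570 mod 8 = 2, 570 mod 17 = 9.

x ≡ 570 (mod 4488).


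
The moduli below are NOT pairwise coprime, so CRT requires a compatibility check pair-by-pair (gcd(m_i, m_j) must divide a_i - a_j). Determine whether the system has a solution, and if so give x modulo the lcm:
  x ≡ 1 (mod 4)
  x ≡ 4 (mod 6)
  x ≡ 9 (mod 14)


Moduli 4, 6, 14 are not pairwise coprime, so CRT works modulo lcm(m_i) when all pairwise compatibility conditions hold.
Pairwise compatibility: gcd(m_i, m_j) must divide a_i - a_j for every pair.
Merge one congruence at a time:
  Start: x ≡ 1 (mod 4).
  Combine with x ≡ 4 (mod 6): gcd(4, 6) = 2, and 4 - 1 = 3 is NOT divisible by 2.
    ⇒ system is inconsistent (no integer solution).

No solution (the system is inconsistent).


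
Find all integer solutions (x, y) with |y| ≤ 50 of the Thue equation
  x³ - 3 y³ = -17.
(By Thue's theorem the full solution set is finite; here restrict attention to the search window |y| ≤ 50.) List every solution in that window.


The equation is x³ - 3y³ = -17. For fixed y, x³ = 3·y³ − 17, so a solution requires the RHS to be a perfect cube.
Strategy: iterate y from -50 to 50, compute RHS = 3·y³ − 17, and check whether it is a (positive or negative) perfect cube.
Check small values of y:
  y = 0: RHS = -17 is not a perfect cube.
  y = 1: RHS = -14 is not a perfect cube.
  y = -1: RHS = -20 is not a perfect cube.
  y = 2: RHS = 7 is not a perfect cube.
  y = -2: RHS = -41 is not a perfect cube.
  y = 3: RHS = 64 = (4)³ ⇒ x = 4 works.
  y = -3: RHS = -98 is not a perfect cube.
Continuing the search up to |y| = 50 finds no further solutions beyond those listed.
Collected solutions: (4, 3).

Solutions (with |y| ≤ 50): (4, 3).


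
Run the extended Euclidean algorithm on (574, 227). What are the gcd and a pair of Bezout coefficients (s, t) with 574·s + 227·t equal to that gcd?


Euclidean algorithm on (574, 227) — divide until remainder is 0:
  574 = 2 · 227 + 120
  227 = 1 · 120 + 107
  120 = 1 · 107 + 13
  107 = 8 · 13 + 3
  13 = 4 · 3 + 1
  3 = 3 · 1 + 0
gcd(574, 227) = 1.
Track Bezout coefficients alongside the remainders: start with r₀ = 574 = a·1 + b·0 (s = 1, t = 0) and r₁ = 227 = a·0 + b·1 (s = 0, t = 1); each new remainder r_{k+1} = r_{k-1} − q_k·r_k inherits s_{k+1} = s_{k-1} − q_k·s_k, t_{k+1} = t_{k-1} − q_k·t_k, so r_k = a·s_k + b·t_k at every step:
  q = 2: r = 120, s = 1 − 2·0 = 1, t = 0 − 2·1 = -2  (check: 574·1 + 227·(-2) = 120)
  q = 1: r = 107, s = 0 − 1·1 = -1, t = 1 − 1·(-2) = 3  (check: 574·(-1) + 227·3 = 107)
  q = 1: r = 13, s = 1 − 1·(-1) = 2, t = -2 − 1·3 = -5  (check: 574·2 + 227·(-5) = 13)
  q = 8: r = 3, s = -1 − 8·2 = -17, t = 3 − 8·(-5) = 43  (check: 574·(-17) + 227·43 = 3)
  q = 4: r = 1, s = 2 − 4·(-17) = 70, t = -5 − 4·43 = -177  (check: 574·70 + 227·(-177) = 1)
The row with r = 1 (the gcd) gives the Bezout coefficients s = 70, t = -177.
Result: 574 · (70) + 227 · (-177) = 1.

gcd(574, 227) = 1; s = 70, t = -177 (check: 574·70 + 227·(-177) = 1).


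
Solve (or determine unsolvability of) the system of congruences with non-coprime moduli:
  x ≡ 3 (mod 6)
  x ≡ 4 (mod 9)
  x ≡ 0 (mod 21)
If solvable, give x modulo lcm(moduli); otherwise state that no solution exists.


Moduli 6, 9, 21 are not pairwise coprime, so CRT works modulo lcm(m_i) when all pairwise compatibility conditions hold.
Pairwise compatibility: gcd(m_i, m_j) must divide a_i - a_j for every pair.
Merge one congruence at a time:
  Start: x ≡ 3 (mod 6).
  Combine with x ≡ 4 (mod 9): gcd(6, 9) = 3, and 4 - 3 = 1 is NOT divisible by 3.
    ⇒ system is inconsistent (no integer solution).

No solution (the system is inconsistent).


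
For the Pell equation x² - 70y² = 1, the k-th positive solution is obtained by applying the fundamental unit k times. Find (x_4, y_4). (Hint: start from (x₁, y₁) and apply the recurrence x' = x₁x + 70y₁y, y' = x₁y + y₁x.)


Step 1: Find the fundamental solution (x₁, y₁) of x² - 70y² = 1.
  Expand √70 as a continued fraction. a₀ = ⌊√70⌋ = 8; iterate m_{k+1} = d_k·a_k − m_k, d_{k+1} = (70 − m_{k+1}²)/d_k, a_{k+1} = ⌊(a₀ + m_{k+1})/d_{k+1}⌋ (starting m₀ = 0, d₀ = 1), with convergents p_k = a_k·p_{k-1} + p_{k-2}, q_k = a_k·q_{k-1} + q_{k-2} (p₋₁ = 1, q₋₁ = 0):
  k = 0: a₀ = 8; p₀/q₀ = 8/1; p₀² − 70·q₀² = 64 − 70 = -6.
  k = 1: m = 8, d = 6, a = ⌊(8 + 8)/6⌋ = 2; p/q = (2·8 + 1)/(2·1 + 0) = 17/2; p² − 70·q² = 289 − 280 = 9.
  k = 2: m = 4, d = 9, a = ⌊(8 + 4)/9⌋ = 1; p/q = (1·17 + 8)/(1·2 + 1) = 25/3; p² − 70·q² = 625 − 630 = -5.
  k = 3: m = 5, d = 5, a = ⌊(8 + 5)/5⌋ = 2; p/q = (2·25 + 17)/(2·3 + 2) = 67/8; p² − 70·q² = 4489 − 4480 = 9.
  k = 4: m = 5, d = 9, a = ⌊(8 + 5)/9⌋ = 1; p/q = (1·67 + 25)/(1·8 + 3) = 92/11; p² − 70·q² = 8464 − 8470 = -6.
  k = 5: m = 4, d = 6, a = ⌊(8 + 4)/6⌋ = 2; p/q = (2·92 + 67)/(2·11 + 8) = 251/30; p² − 70·q² = 63001 − 63000 = 1.
  The first convergent with p² − 70·q² = 1 gives the fundamental solution (x₁, y₁) = (251, 30).
Step 2: Apply the recurrence (x_{n+1}, y_{n+1}) = (x₁x_n + 70y₁y_n, x₁y_n + y₁x_n) repeatedly.
  From (x_1, y_1) = (251, 30): x_2 = 251·251 + 70·30·30 = 126001; y_2 = 251·30 + 30·251 = 15060.
  From (x_2, y_2) = (126001, 15060): x_3 = 251·126001 + 70·30·15060 = 63252251; y_3 = 251·15060 + 30·126001 = 7560090.
  From (x_3, y_3) = (63252251, 7560090): x_4 = 251·63252251 + 70·30·7560090 = 31752504001; y_4 = 251·7560090 + 30·63252251 = 3795150120.
Step 3: Verify x_4² - 70·y_4² = 1008221510333521008001 - 1008221510333521008000 = 1 (should be 1). ✓

(x_1, y_1) = (251, 30); (x_4, y_4) = (31752504001, 3795150120).


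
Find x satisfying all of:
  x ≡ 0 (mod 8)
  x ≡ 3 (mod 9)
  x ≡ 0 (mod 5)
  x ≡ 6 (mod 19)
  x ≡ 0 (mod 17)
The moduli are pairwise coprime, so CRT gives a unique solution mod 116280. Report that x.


Product of moduli M = 8 · 9 · 5 · 19 · 17 = 116280.
Merge one congruence at a time:
  Start: x ≡ 0 (mod 8).
  Combine with x ≡ 3 (mod 9); new modulus lcm = 72.
    Write x = 0 + 8·t and substitute into x ≡ 3 (mod 9): 8·t ≡ 3 − 0 = 3 (mod 9).
    The inverse of 8 mod 9 is 8 (since 8·8 = 64 = 7·9 + 1), so t ≡ 8·3 = 24 ≡ 6 (mod 9).
    Then x = 0 + 8·6 = 48, valid modulo lcm(8, 9) = 72: x ≡ 48 (mod 72).
  Combine with x ≡ 0 (mod 5); new modulus lcm = 360.
    Write x = 48 + 72·t and substitute into x ≡ 0 (mod 5): 72·t ≡ 0 − 48 = -48 (mod 5).
    Reduce coefficients mod 5: 2·t ≡ 2 (mod 5).
    The inverse of 2 mod 5 is 3 (since 2·3 = 6 = 1·5 + 1), so t ≡ 3·2 = 6 ≡ 1 (mod 5).
    Then x = 48 + 72·1 = 120, valid modulo lcm(72, 5) = 360: x ≡ 120 (mod 360).
  Combine with x ≡ 6 (mod 19); new modulus lcm = 6840.
    Write x = 120 + 360·t and substitute into x ≡ 6 (mod 19): 360·t ≡ 6 − 120 = -114 (mod 19).
    Reduce coefficients mod 19: 18·t ≡ 0 (mod 19).
    The inverse of 18 mod 19 is 18 (since 18·18 = 324 = 17·19 + 1), so t ≡ 18·0 = 0 ≡ 0 (mod 19).
    Then x = 120 + 360·0 = 120, valid modulo lcm(360, 19) = 6840: x ≡ 120 (mod 6840).
  Combine with x ≡ 0 (mod 17); new modulus lcm = 116280.
    Write x = 120 + 6840·t and substitute into x ≡ 0 (mod 17): 6840·t ≡ 0 − 120 = -120 (mod 17).
    Reduce coefficients mod 17: 6·t ≡ 16 (mod 17).
    The inverse of 6 mod 17 is 3 (since 6·3 = 18 = 1·17 + 1), so t ≡ 3·16 = 48 ≡ 14 (mod 17).
    Then x = 120 + 6840·14 = 95880, valid modulo lcm(6840, 17) = 116280: x ≡ 95880 (mod 116280).
Verify against each original: 95880 mod 8 = 0, 95880 mod 9 = 3, 95880 mod 5 = 0, 95880 mod 19 = 6, 95880 mod 17 = 0.

x ≡ 95880 (mod 116280).


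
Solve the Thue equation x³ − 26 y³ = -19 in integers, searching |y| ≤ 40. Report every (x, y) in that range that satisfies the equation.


The equation is x³ - 26y³ = -19. For fixed y, x³ = 26·y³ − 19, so a solution requires the RHS to be a perfect cube.
Strategy: iterate y from -40 to 40, compute RHS = 26·y³ − 19, and check whether it is a (positive or negative) perfect cube.
Check small values of y:
  y = 0: RHS = -19 is not a perfect cube.
  y = 1: RHS = 7 is not a perfect cube.
  y = -1: RHS = -45 is not a perfect cube.
  y = 2: RHS = 189 is not a perfect cube.
  y = -2: RHS = -227 is not a perfect cube.
  y = 3: RHS = 683 is not a perfect cube.
  y = -3: RHS = -721 is not a perfect cube.
Continuing the search up to |y| = 40 finds no solutions either.
No (x, y) in the scanned range satisfies the equation.

No integer solutions with |y| ≤ 40.


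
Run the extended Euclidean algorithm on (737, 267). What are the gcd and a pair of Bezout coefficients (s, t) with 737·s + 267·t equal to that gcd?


Euclidean algorithm on (737, 267) — divide until remainder is 0:
  737 = 2 · 267 + 203
  267 = 1 · 203 + 64
  203 = 3 · 64 + 11
  64 = 5 · 11 + 9
  11 = 1 · 9 + 2
  9 = 4 · 2 + 1
  2 = 2 · 1 + 0
gcd(737, 267) = 1.
Track Bezout coefficients alongside the remainders: start with r₀ = 737 = a·1 + b·0 (s = 1, t = 0) and r₁ = 267 = a·0 + b·1 (s = 0, t = 1); each new remainder r_{k+1} = r_{k-1} − q_k·r_k inherits s_{k+1} = s_{k-1} − q_k·s_k, t_{k+1} = t_{k-1} − q_k·t_k, so r_k = a·s_k + b·t_k at every step:
  q = 2: r = 203, s = 1 − 2·0 = 1, t = 0 − 2·1 = -2  (check: 737·1 + 267·(-2) = 203)
  q = 1: r = 64, s = 0 − 1·1 = -1, t = 1 − 1·(-2) = 3  (check: 737·(-1) + 267·3 = 64)
  q = 3: r = 11, s = 1 − 3·(-1) = 4, t = -2 − 3·3 = -11  (check: 737·4 + 267·(-11) = 11)
  q = 5: r = 9, s = -1 − 5·4 = -21, t = 3 − 5·(-11) = 58  (check: 737·(-21) + 267·58 = 9)
  q = 1: r = 2, s = 4 − 1·(-21) = 25, t = -11 − 1·58 = -69  (check: 737·25 + 267·(-69) = 2)
  q = 4: r = 1, s = -21 − 4·25 = -121, t = 58 − 4·(-69) = 334  (check: 737·(-121) + 267·334 = 1)
The row with r = 1 (the gcd) gives the Bezout coefficients s = -121, t = 334.
Result: 737 · (-121) + 267 · (334) = 1.

gcd(737, 267) = 1; s = -121, t = 334 (check: 737·(-121) + 267·334 = 1).


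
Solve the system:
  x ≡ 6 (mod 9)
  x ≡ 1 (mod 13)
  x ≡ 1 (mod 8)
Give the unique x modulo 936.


Moduli 9, 13, 8 are pairwise coprime; by CRT there is a unique solution modulo M = 9 · 13 · 8 = 936.
Solve pairwise, accumulating the modulus:
  Start with x ≡ 6 (mod 9).
  Combine with x ≡ 1 (mod 13): since gcd(9, 13) = 1, we get a unique residue mod 117.
    Write x = 6 + 9·t and substitute into x ≡ 1 (mod 13): 9·t ≡ 1 − 6 = -5 (mod 13).
    Reduce coefficients mod 13: 9·t ≡ 8 (mod 13).
    The inverse of 9 mod 13 is 3 (since 9·3 = 27 = 2·13 + 1), so t ≡ 3·8 = 24 ≡ 11 (mod 13).
    Then x = 6 + 9·11 = 105, valid modulo lcm(9, 13) = 117: x ≡ 105 (mod 117).
  Combine with x ≡ 1 (mod 8): since gcd(117, 8) = 1, we get a unique residue mod 936.
    Write x = 105 + 117·t and substitute into x ≡ 1 (mod 8): 117·t ≡ 1 − 105 = -104 (mod 8).
    Reduce coefficients mod 8: 5·t ≡ 0 (mod 8).
    The inverse of 5 mod 8 is 5 (since 5·5 = 25 = 3·8 + 1), so t ≡ 5·0 = 0 ≡ 0 (mod 8).
    Then x = 105 + 117·0 = 105, valid modulo lcm(117, 8) = 936: x ≡ 105 (mod 936).
Verify: 105 mod 9 = 6 ✓, 105 mod 13 = 1 ✓, 105 mod 8 = 1 ✓.

x ≡ 105 (mod 936).


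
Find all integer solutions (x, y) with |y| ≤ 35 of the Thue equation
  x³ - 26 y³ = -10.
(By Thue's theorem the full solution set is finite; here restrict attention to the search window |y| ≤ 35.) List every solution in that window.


The equation is x³ - 26y³ = -10. For fixed y, x³ = 26·y³ − 10, so a solution requires the RHS to be a perfect cube.
Strategy: iterate y from -35 to 35, compute RHS = 26·y³ − 10, and check whether it is a (positive or negative) perfect cube.
Check small values of y:
  y = 0: RHS = -10 is not a perfect cube.
  y = 1: RHS = 16 is not a perfect cube.
  y = -1: RHS = -36 is not a perfect cube.
  y = 2: RHS = 198 is not a perfect cube.
  y = -2: RHS = -218 is not a perfect cube.
  y = 3: RHS = 692 is not a perfect cube.
  y = -3: RHS = -712 is not a perfect cube.
Continuing the search up to |y| = 35 finds no solutions either.
No (x, y) in the scanned range satisfies the equation.

No integer solutions with |y| ≤ 35.


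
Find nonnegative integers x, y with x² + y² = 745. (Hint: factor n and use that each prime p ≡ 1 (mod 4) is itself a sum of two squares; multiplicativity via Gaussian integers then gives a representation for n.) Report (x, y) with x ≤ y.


Step 1: Factor n = 745 = 5 · 149.
Step 2: Check the mod-4 condition on each prime factor: 5 ≡ 1 (mod 4), exponent 1; 149 ≡ 1 (mod 4), exponent 1.
All primes ≡ 3 (mod 4) appear to even exponent (or don't appear), so by the two-squares theorem n IS expressible as a sum of two squares.
Step 3: Build a representation. Here n = 5 · 149 is a product of primes ≡ 1 (mod 4). Each prime p ≡ 1 (mod 4) is itself a sum of two squares; find a² by testing p − a² for a perfect square:
  5: 5 − 1² = 4 = 2² ⇒ 5 = 1² + 2².
  149: 149 − 1² = 148, 149 − 2² = 145, 149 − 3² = 140, 149 − 4² = 133, 149 − 5² = 124, 149 − 6² = 113, 149 − 7² = 100 = 10² ⇒ 149 = 7² + 10².
  Combine using the Brahmagupta–Fibonacci identity (a² + b²)(c² + d²) = (ac − bd)² + (ad + bc)² = (ac + bd)² + (ad − bc)²:
  5 · 149 = 745: from (1² + 2²)(7² + 10²), take (1·7 − 2·10, 1·10 + 2·7) = (7 − 20, 10 + 14) = (-13, 24); dropping signs (only squares matter) gives (13, 24); check 13² + 24² = 169 + 576 = 745 ✓.
Step 4: Order so x ≤ y and verify: 13² + 24² = 169 + 576 = 745 = n. ✓

n = 745 = 13² + 24² (one valid representation with x ≤ y).


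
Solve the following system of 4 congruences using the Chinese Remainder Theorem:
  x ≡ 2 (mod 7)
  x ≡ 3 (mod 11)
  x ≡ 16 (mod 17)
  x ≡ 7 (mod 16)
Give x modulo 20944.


Product of moduli M = 7 · 11 · 17 · 16 = 20944.
Merge one congruence at a time:
  Start: x ≡ 2 (mod 7).
  Combine with x ≡ 3 (mod 11); new modulus lcm = 77.
    Write x = 2 + 7·t and substitute into x ≡ 3 (mod 11): 7·t ≡ 3 − 2 = 1 (mod 11).
    The inverse of 7 mod 11 is 8 (since 7·8 = 56 = 5·11 + 1), so t ≡ 8·1 = 8 ≡ 8 (mod 11).
    Then x = 2 + 7·8 = 58, valid modulo lcm(7, 11) = 77: x ≡ 58 (mod 77).
  Combine with x ≡ 16 (mod 17); new modulus lcm = 1309.
    Write x = 58 + 77·t and substitute into x ≡ 16 (mod 17): 77·t ≡ 16 − 58 = -42 (mod 17).
    Reduce coefficients mod 17: 9·t ≡ 9 (mod 17).
    The inverse of 9 mod 17 is 2 (since 9·2 = 18 = 1·17 + 1), so t ≡ 2·9 = 18 ≡ 1 (mod 17).
    Then x = 58 + 77·1 = 135, valid modulo lcm(77, 17) = 1309: x ≡ 135 (mod 1309).
  Combine with x ≡ 7 (mod 16); new modulus lcm = 20944.
    Write x = 135 + 1309·t and substitute into x ≡ 7 (mod 16): 1309·t ≡ 7 − 135 = -128 (mod 16).
    Reduce coefficients mod 16: 13·t ≡ 0 (mod 16).
    The inverse of 13 mod 16 is 5 (since 13·5 = 65 = 4·16 + 1), so t ≡ 5·0 = 0 ≡ 0 (mod 16).
    Then x = 135 + 1309·0 = 135, valid modulo lcm(1309, 16) = 20944: x ≡ 135 (mod 20944).
Verify against each original: 135 mod 7 = 2, 135 mod 11 = 3, 135 mod 17 = 16, 135 mod 16 = 7.

x ≡ 135 (mod 20944).


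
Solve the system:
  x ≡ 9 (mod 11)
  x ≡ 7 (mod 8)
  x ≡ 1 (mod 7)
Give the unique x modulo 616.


Moduli 11, 8, 7 are pairwise coprime; by CRT there is a unique solution modulo M = 11 · 8 · 7 = 616.
Solve pairwise, accumulating the modulus:
  Start with x ≡ 9 (mod 11).
  Combine with x ≡ 7 (mod 8): since gcd(11, 8) = 1, we get a unique residue mod 88.
    Write x = 9 + 11·t and substitute into x ≡ 7 (mod 8): 11·t ≡ 7 − 9 = -2 (mod 8).
    Reduce coefficients mod 8: 3·t ≡ 6 (mod 8).
    The inverse of 3 mod 8 is 3 (since 3·3 = 9 = 1·8 + 1), so t ≡ 3·6 = 18 ≡ 2 (mod 8).
    Then x = 9 + 11·2 = 31, valid modulo lcm(11, 8) = 88: x ≡ 31 (mod 88).
  Combine with x ≡ 1 (mod 7): since gcd(88, 7) = 1, we get a unique residue mod 616.
    Write x = 31 + 88·t and substitute into x ≡ 1 (mod 7): 88·t ≡ 1 − 31 = -30 (mod 7).
    Reduce coefficients mod 7: 4·t ≡ 5 (mod 7).
    The inverse of 4 mod 7 is 2 (since 4·2 = 8 = 1·7 + 1), so t ≡ 2·5 = 10 ≡ 3 (mod 7).
    Then x = 31 + 88·3 = 295, valid modulo lcm(88, 7) = 616: x ≡ 295 (mod 616).
Verify: 295 mod 11 = 9 ✓, 295 mod 8 = 7 ✓, 295 mod 7 = 1 ✓.

x ≡ 295 (mod 616).


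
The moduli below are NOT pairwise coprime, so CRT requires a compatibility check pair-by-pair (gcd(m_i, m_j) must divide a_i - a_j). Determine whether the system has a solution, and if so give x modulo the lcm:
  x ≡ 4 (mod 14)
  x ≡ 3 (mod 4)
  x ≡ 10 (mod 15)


Moduli 14, 4, 15 are not pairwise coprime, so CRT works modulo lcm(m_i) when all pairwise compatibility conditions hold.
Pairwise compatibility: gcd(m_i, m_j) must divide a_i - a_j for every pair.
Merge one congruence at a time:
  Start: x ≡ 4 (mod 14).
  Combine with x ≡ 3 (mod 4): gcd(14, 4) = 2, and 3 - 4 = -1 is NOT divisible by 2.
    ⇒ system is inconsistent (no integer solution).

No solution (the system is inconsistent).


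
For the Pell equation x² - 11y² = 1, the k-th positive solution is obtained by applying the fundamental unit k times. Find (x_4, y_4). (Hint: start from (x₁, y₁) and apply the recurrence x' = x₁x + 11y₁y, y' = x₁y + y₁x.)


Step 1: Find the fundamental solution (x₁, y₁) of x² - 11y² = 1.
  Expand √11 as a continued fraction. a₀ = ⌊√11⌋ = 3; iterate m_{k+1} = d_k·a_k − m_k, d_{k+1} = (11 − m_{k+1}²)/d_k, a_{k+1} = ⌊(a₀ + m_{k+1})/d_{k+1}⌋ (starting m₀ = 0, d₀ = 1), with convergents p_k = a_k·p_{k-1} + p_{k-2}, q_k = a_k·q_{k-1} + q_{k-2} (p₋₁ = 1, q₋₁ = 0):
  k = 0: a₀ = 3; p₀/q₀ = 3/1; p₀² − 11·q₀² = 9 − 11 = -2.
  k = 1: m = 3, d = 2, a = ⌊(3 + 3)/2⌋ = 3; p/q = (3·3 + 1)/(3·1 + 0) = 10/3; p² − 11·q² = 100 − 99 = 1.
  The first convergent with p² − 11·q² = 1 gives the fundamental solution (x₁, y₁) = (10, 3).
Step 2: Apply the recurrence (x_{n+1}, y_{n+1}) = (x₁x_n + 11y₁y_n, x₁y_n + y₁x_n) repeatedly.
  From (x_1, y_1) = (10, 3): x_2 = 10·10 + 11·3·3 = 199; y_2 = 10·3 + 3·10 = 60.
  From (x_2, y_2) = (199, 60): x_3 = 10·199 + 11·3·60 = 3970; y_3 = 10·60 + 3·199 = 1197.
  From (x_3, y_3) = (3970, 1197): x_4 = 10·3970 + 11·3·1197 = 79201; y_4 = 10·1197 + 3·3970 = 23880.
Step 3: Verify x_4² - 11·y_4² = 6272798401 - 6272798400 = 1 (should be 1). ✓

(x_1, y_1) = (10, 3); (x_4, y_4) = (79201, 23880).


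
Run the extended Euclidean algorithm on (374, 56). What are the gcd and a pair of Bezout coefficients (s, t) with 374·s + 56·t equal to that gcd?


Euclidean algorithm on (374, 56) — divide until remainder is 0:
  374 = 6 · 56 + 38
  56 = 1 · 38 + 18
  38 = 2 · 18 + 2
  18 = 9 · 2 + 0
gcd(374, 56) = 2.
Track Bezout coefficients alongside the remainders: start with r₀ = 374 = a·1 + b·0 (s = 1, t = 0) and r₁ = 56 = a·0 + b·1 (s = 0, t = 1); each new remainder r_{k+1} = r_{k-1} − q_k·r_k inherits s_{k+1} = s_{k-1} − q_k·s_k, t_{k+1} = t_{k-1} − q_k·t_k, so r_k = a·s_k + b·t_k at every step:
  q = 6: r = 38, s = 1 − 6·0 = 1, t = 0 − 6·1 = -6  (check: 374·1 + 56·(-6) = 38)
  q = 1: r = 18, s = 0 − 1·1 = -1, t = 1 − 1·(-6) = 7  (check: 374·(-1) + 56·7 = 18)
  q = 2: r = 2, s = 1 − 2·(-1) = 3, t = -6 − 2·7 = -20  (check: 374·3 + 56·(-20) = 2)
The row with r = 2 (the gcd) gives the Bezout coefficients s = 3, t = -20.
Result: 374 · (3) + 56 · (-20) = 2.

gcd(374, 56) = 2; s = 3, t = -20 (check: 374·3 + 56·(-20) = 2).


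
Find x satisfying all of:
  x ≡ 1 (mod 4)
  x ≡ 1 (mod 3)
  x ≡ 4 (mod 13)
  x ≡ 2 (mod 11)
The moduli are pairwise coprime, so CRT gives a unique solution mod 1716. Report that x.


Product of moduli M = 4 · 3 · 13 · 11 = 1716.
Merge one congruence at a time:
  Start: x ≡ 1 (mod 4).
  Combine with x ≡ 1 (mod 3); new modulus lcm = 12.
    Write x = 1 + 4·t and substitute into x ≡ 1 (mod 3): 4·t ≡ 1 − 1 = 0 (mod 3).
    Reduce coefficients mod 3: 1·t ≡ 0 (mod 3).
    So t ≡ 0 (mod 3).
    Then x = 1 + 4·0 = 1, valid modulo lcm(4, 3) = 12: x ≡ 1 (mod 12).
  Combine with x ≡ 4 (mod 13); new modulus lcm = 156.
    Write x = 1 + 12·t and substitute into x ≡ 4 (mod 13): 12·t ≡ 4 − 1 = 3 (mod 13).
    The inverse of 12 mod 13 is 12 (since 12·12 = 144 = 11·13 + 1), so t ≡ 12·3 = 36 ≡ 10 (mod 13).
    Then x = 1 + 12·10 = 121, valid modulo lcm(12, 13) = 156: x ≡ 121 (mod 156).
  Combine with x ≡ 2 (mod 11); new modulus lcm = 1716.
    Write x = 121 + 156·t and substitute into x ≡ 2 (mod 11): 156·t ≡ 2 − 121 = -119 (mod 11).
    Reduce coefficients mod 11: 2·t ≡ 2 (mod 11).
    The inverse of 2 mod 11 is 6 (since 2·6 = 12 = 1·11 + 1), so t ≡ 6·2 = 12 ≡ 1 (mod 11).
    Then x = 121 + 156·1 = 277, valid modulo lcm(156, 11) = 1716: x ≡ 277 (mod 1716).
Verify against each original: 277 mod 4 = 1, 277 mod 3 = 1, 277 mod 13 = 4, 277 mod 11 = 2.

x ≡ 277 (mod 1716).


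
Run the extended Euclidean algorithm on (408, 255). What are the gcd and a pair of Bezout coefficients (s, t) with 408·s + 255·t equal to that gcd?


Euclidean algorithm on (408, 255) — divide until remainder is 0:
  408 = 1 · 255 + 153
  255 = 1 · 153 + 102
  153 = 1 · 102 + 51
  102 = 2 · 51 + 0
gcd(408, 255) = 51.
Track Bezout coefficients alongside the remainders: start with r₀ = 408 = a·1 + b·0 (s = 1, t = 0) and r₁ = 255 = a·0 + b·1 (s = 0, t = 1); each new remainder r_{k+1} = r_{k-1} − q_k·r_k inherits s_{k+1} = s_{k-1} − q_k·s_k, t_{k+1} = t_{k-1} − q_k·t_k, so r_k = a·s_k + b·t_k at every step:
  q = 1: r = 153, s = 1 − 1·0 = 1, t = 0 − 1·1 = -1  (check: 408·1 + 255·(-1) = 153)
  q = 1: r = 102, s = 0 − 1·1 = -1, t = 1 − 1·(-1) = 2  (check: 408·(-1) + 255·2 = 102)
  q = 1: r = 51, s = 1 − 1·(-1) = 2, t = -1 − 1·2 = -3  (check: 408·2 + 255·(-3) = 51)
The row with r = 51 (the gcd) gives the Bezout coefficients s = 2, t = -3.
Result: 408 · (2) + 255 · (-3) = 51.

gcd(408, 255) = 51; s = 2, t = -3 (check: 408·2 + 255·(-3) = 51).


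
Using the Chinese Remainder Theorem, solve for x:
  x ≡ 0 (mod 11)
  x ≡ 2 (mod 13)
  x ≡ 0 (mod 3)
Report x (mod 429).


Moduli 11, 13, 3 are pairwise coprime; by CRT there is a unique solution modulo M = 11 · 13 · 3 = 429.
Solve pairwise, accumulating the modulus:
  Start with x ≡ 0 (mod 11).
  Combine with x ≡ 2 (mod 13): since gcd(11, 13) = 1, we get a unique residue mod 143.
    Write x = 0 + 11·t and substitute into x ≡ 2 (mod 13): 11·t ≡ 2 − 0 = 2 (mod 13).
    The inverse of 11 mod 13 is 6 (since 11·6 = 66 = 5·13 + 1), so t ≡ 6·2 = 12 ≡ 12 (mod 13).
    Then x = 0 + 11·12 = 132, valid modulo lcm(11, 13) = 143: x ≡ 132 (mod 143).
  Combine with x ≡ 0 (mod 3): since gcd(143, 3) = 1, we get a unique residue mod 429.
    Write x = 132 + 143·t and substitute into x ≡ 0 (mod 3): 143·t ≡ 0 − 132 = -132 (mod 3).
    Reduce coefficients mod 3: 2·t ≡ 0 (mod 3).
    The inverse of 2 mod 3 is 2 (since 2·2 = 4 = 1·3 + 1), so t ≡ 2·0 = 0 ≡ 0 (mod 3).
    Then x = 132 + 143·0 = 132, valid modulo lcm(143, 3) = 429: x ≡ 132 (mod 429).
Verify: 132 mod 11 = 0 ✓, 132 mod 13 = 2 ✓, 132 mod 3 = 0 ✓.

x ≡ 132 (mod 429).


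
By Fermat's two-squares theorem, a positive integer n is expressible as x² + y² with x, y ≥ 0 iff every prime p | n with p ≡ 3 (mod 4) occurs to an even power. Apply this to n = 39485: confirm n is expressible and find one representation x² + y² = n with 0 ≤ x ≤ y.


Step 1: Factor n = 39485 = 5 · 53 · 149.
Step 2: Check the mod-4 condition on each prime factor: 5 ≡ 1 (mod 4), exponent 1; 53 ≡ 1 (mod 4), exponent 1; 149 ≡ 1 (mod 4), exponent 1.
All primes ≡ 3 (mod 4) appear to even exponent (or don't appear), so by the two-squares theorem n IS expressible as a sum of two squares.
Step 3: Build a representation. Here n = 5 · 53 · 149 is a product of primes ≡ 1 (mod 4). Each prime p ≡ 1 (mod 4) is itself a sum of two squares; find a² by testing p − a² for a perfect square:
  5: 5 − 1² = 4 = 2² ⇒ 5 = 1² + 2².
  53: 53 − 1² = 52, 53 − 2² = 49 = 7² ⇒ 53 = 2² + 7².
  149: 149 − 1² = 148, 149 − 2² = 145, 149 − 3² = 140, 149 − 4² = 133, 149 − 5² = 124, 149 − 6² = 113, 149 − 7² = 100 = 10² ⇒ 149 = 7² + 10².
  Combine using the Brahmagupta–Fibonacci identity (a² + b²)(c² + d²) = (ac − bd)² + (ad + bc)² = (ac + bd)² + (ad − bc)²:
  5 · 53 = 265: from (1² + 2²)(2² + 7²), take (1·2 − 2·7, 1·7 + 2·2) = (2 − 14, 7 + 4) = (-12, 11); dropping signs (only squares matter) gives (12, 11); check 12² + 11² = 144 + 121 = 265 ✓.
  265 · 149 = 39485: from (12² + 11²)(7² + 10²), take (12·7 − 11·10, 12·10 + 11·7) = (84 − 110, 120 + 77) = (-26, 197); dropping signs (only squares matter) gives (26, 197); check 26² + 197² = 676 + 38809 = 39485 ✓.
Step 4: Order so x ≤ y and verify: 26² + 197² = 676 + 38809 = 39485 = n. ✓

n = 39485 = 26² + 197² (one valid representation with x ≤ y).


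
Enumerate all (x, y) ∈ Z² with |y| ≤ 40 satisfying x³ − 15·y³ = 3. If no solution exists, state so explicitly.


The equation is x³ - 15y³ = 3. For fixed y, x³ = 15·y³ + 3, so a solution requires the RHS to be a perfect cube.
Strategy: iterate y from -40 to 40, compute RHS = 15·y³ + 3, and check whether it is a (positive or negative) perfect cube.
Check small values of y:
  y = 0: RHS = 3 is not a perfect cube.
  y = 1: RHS = 18 is not a perfect cube.
  y = -1: RHS = -12 is not a perfect cube.
  y = 2: RHS = 123 is not a perfect cube.
  y = -2: RHS = -117 is not a perfect cube.
  y = 3: RHS = 408 is not a perfect cube.
  y = -3: RHS = -402 is not a perfect cube.
Continuing the search up to |y| = 40 finds no solutions either.
No (x, y) in the scanned range satisfies the equation.

No integer solutions with |y| ≤ 40.


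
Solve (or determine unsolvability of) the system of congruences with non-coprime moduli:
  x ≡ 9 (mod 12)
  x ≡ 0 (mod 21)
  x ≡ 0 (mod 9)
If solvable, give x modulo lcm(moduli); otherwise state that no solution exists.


Moduli 12, 21, 9 are not pairwise coprime, so CRT works modulo lcm(m_i) when all pairwise compatibility conditions hold.
Pairwise compatibility: gcd(m_i, m_j) must divide a_i - a_j for every pair.
Merge one congruence at a time:
  Start: x ≡ 9 (mod 12).
  Combine with x ≡ 0 (mod 21): gcd(12, 21) = 3; 0 - 9 = -9, which IS divisible by 3, so compatible.
    Write x = 9 + 12·t and substitute into x ≡ 0 (mod 21): 12·t ≡ 0 − 9 = -9 (mod 21).
    Divide the congruence (and modulus) by g = 3: 4·t ≡ -3 (mod 7).
    Reduce coefficients mod 7: 4·t ≡ 4 (mod 7).
    The inverse of 4 mod 7 is 2 (since 4·2 = 8 = 1·7 + 1), so t ≡ 2·4 = 8 ≡ 1 (mod 7).
    Then x = 9 + 12·1 = 21, valid modulo lcm(12, 21) = 84: x ≡ 21 (mod 84).
  Combine with x ≡ 0 (mod 9): gcd(84, 9) = 3; 0 - 21 = -21, which IS divisible by 3, so compatible.
    Write x = 21 + 84·t and substitute into x ≡ 0 (mod 9): 84·t ≡ 0 − 21 = -21 (mod 9).
    Divide the congruence (and modulus) by g = 3: 28·t ≡ -7 (mod 3).
    Reduce coefficients mod 3: 1·t ≡ 2 (mod 3).
    So t ≡ 2 (mod 3).
    Then x = 21 + 84·2 = 189, valid modulo lcm(84, 9) = 252: x ≡ 189 (mod 252).
Verify: 189 mod 12 = 9, 189 mod 21 = 0, 189 mod 9 = 0.

x ≡ 189 (mod 252).


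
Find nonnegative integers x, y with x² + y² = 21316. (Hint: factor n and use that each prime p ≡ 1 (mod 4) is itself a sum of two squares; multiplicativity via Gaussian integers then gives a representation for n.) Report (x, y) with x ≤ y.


Step 1: Factor n = 21316 = 2^2 · 73^2.
Step 2: Check the mod-4 condition on each prime factor: 2 = 2 (special); 73 ≡ 1 (mod 4), exponent 2.
All primes ≡ 3 (mod 4) appear to even exponent (or don't appear), so by the two-squares theorem n IS expressible as a sum of two squares.
Step 3: Build a representation. Group n = k² · m with k = 2 and m = 73 · 73 = 5329 (a product of primes ≡ 1 (mod 4)); a representation of m scales to one of n via (k·x)² + (k·y)² = k²(x² + y²). Each prime p ≡ 1 (mod 4) is itself a sum of two squares; find a² by testing p − a² for a perfect square:
  73: 73 − 1² = 72, 73 − 2² = 69, 73 − 3² = 64 = 8² ⇒ 73 = 3² + 8².
  Combine using the Brahmagupta–Fibonacci identity (a² + b²)(c² + d²) = (ac − bd)² + (ad + bc)² = (ac + bd)² + (ad − bc)²:
  73 · 73 = 5329: from (3² + 8²)(3² + 8²), take (3·3 − 8·8, 3·8 + 8·3) = (9 − 64, 24 + 24) = (-55, 48); dropping signs (only squares matter) gives (55, 48); check 55² + 48² = 3025 + 2304 = 5329 ✓.
  Scale by k = 2: (2·55, 2·48) = (110, 96).
Step 4: Order so x ≤ y and verify: 96² + 110² = 9216 + 12100 = 21316 = n. ✓

n = 21316 = 96² + 110² (one valid representation with x ≤ y).


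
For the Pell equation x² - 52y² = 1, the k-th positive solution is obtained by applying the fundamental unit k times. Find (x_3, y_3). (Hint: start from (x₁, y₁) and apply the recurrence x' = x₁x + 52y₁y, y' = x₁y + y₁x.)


Step 1: Find the fundamental solution (x₁, y₁) of x² - 52y² = 1.
  Expand √52 as a continued fraction. a₀ = ⌊√52⌋ = 7; iterate m_{k+1} = d_k·a_k − m_k, d_{k+1} = (52 − m_{k+1}²)/d_k, a_{k+1} = ⌊(a₀ + m_{k+1})/d_{k+1}⌋ (starting m₀ = 0, d₀ = 1), with convergents p_k = a_k·p_{k-1} + p_{k-2}, q_k = a_k·q_{k-1} + q_{k-2} (p₋₁ = 1, q₋₁ = 0):
  k = 0: a₀ = 7; p₀/q₀ = 7/1; p₀² − 52·q₀² = 49 − 52 = -3.
  k = 1: m = 7, d = 3, a = ⌊(7 + 7)/3⌋ = 4; p/q = (4·7 + 1)/(4·1 + 0) = 29/4; p² − 52·q² = 841 − 832 = 9.
  k = 2: m = 5, d = 9, a = ⌊(7 + 5)/9⌋ = 1; p/q = (1·29 + 7)/(1·4 + 1) = 36/5; p² − 52·q² = 1296 − 1300 = -4.
  k = 3: m = 4, d = 4, a = ⌊(7 + 4)/4⌋ = 2; p/q = (2·36 + 29)/(2·5 + 4) = 101/14; p² − 52·q² = 10201 − 10192 = 9.
  k = 4: m = 4, d = 9, a = ⌊(7 + 4)/9⌋ = 1; p/q = (1·101 + 36)/(1·14 + 5) = 137/19; p² − 52·q² = 18769 − 18772 = -3.
  k = 5: m = 5, d = 3, a = ⌊(7 + 5)/3⌋ = 4; p/q = (4·137 + 101)/(4·19 + 14) = 649/90; p² − 52·q² = 421201 − 421200 = 1.
  The first convergent with p² − 52·q² = 1 gives the fundamental solution (x₁, y₁) = (649, 90).
Step 2: Apply the recurrence (x_{n+1}, y_{n+1}) = (x₁x_n + 52y₁y_n, x₁y_n + y₁x_n) repeatedly.
  From (x_1, y_1) = (649, 90): x_2 = 649·649 + 52·90·90 = 842401; y_2 = 649·90 + 90·649 = 116820.
  From (x_2, y_2) = (842401, 116820): x_3 = 649·842401 + 52·90·116820 = 1093435849; y_3 = 649·116820 + 90·842401 = 151632270.
Step 3: Verify x_3² - 52·y_3² = 1195601955878350801 - 1195601955878350800 = 1 (should be 1). ✓

(x_1, y_1) = (649, 90); (x_3, y_3) = (1093435849, 151632270).
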